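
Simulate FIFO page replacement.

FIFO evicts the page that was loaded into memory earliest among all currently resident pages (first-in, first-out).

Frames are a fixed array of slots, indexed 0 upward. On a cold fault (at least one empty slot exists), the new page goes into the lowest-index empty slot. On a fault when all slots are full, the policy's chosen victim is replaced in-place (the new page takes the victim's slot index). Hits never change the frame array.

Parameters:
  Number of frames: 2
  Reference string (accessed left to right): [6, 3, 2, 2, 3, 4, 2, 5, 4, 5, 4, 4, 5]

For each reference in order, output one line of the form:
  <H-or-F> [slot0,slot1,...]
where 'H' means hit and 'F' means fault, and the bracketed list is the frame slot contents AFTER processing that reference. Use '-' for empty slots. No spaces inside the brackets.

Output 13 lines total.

F [6,-]
F [6,3]
F [2,3]
H [2,3]
H [2,3]
F [2,4]
H [2,4]
F [5,4]
H [5,4]
H [5,4]
H [5,4]
H [5,4]
H [5,4]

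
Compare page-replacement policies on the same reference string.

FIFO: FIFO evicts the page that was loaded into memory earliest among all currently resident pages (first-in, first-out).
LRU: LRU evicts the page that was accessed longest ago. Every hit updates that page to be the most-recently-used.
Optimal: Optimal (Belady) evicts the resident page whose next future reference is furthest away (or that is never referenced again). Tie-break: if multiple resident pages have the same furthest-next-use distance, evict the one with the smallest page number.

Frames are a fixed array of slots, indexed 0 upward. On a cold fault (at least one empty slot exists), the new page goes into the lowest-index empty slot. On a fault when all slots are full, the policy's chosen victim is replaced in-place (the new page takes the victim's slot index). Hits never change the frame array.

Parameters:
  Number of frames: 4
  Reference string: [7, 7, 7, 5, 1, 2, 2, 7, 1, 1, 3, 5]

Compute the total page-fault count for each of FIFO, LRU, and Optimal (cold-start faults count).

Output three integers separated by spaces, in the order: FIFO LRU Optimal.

--- FIFO ---
  step 0: ref 7 -> FAULT, frames=[7,-,-,-] (faults so far: 1)
  step 1: ref 7 -> HIT, frames=[7,-,-,-] (faults so far: 1)
  step 2: ref 7 -> HIT, frames=[7,-,-,-] (faults so far: 1)
  step 3: ref 5 -> FAULT, frames=[7,5,-,-] (faults so far: 2)
  step 4: ref 1 -> FAULT, frames=[7,5,1,-] (faults so far: 3)
  step 5: ref 2 -> FAULT, frames=[7,5,1,2] (faults so far: 4)
  step 6: ref 2 -> HIT, frames=[7,5,1,2] (faults so far: 4)
  step 7: ref 7 -> HIT, frames=[7,5,1,2] (faults so far: 4)
  step 8: ref 1 -> HIT, frames=[7,5,1,2] (faults so far: 4)
  step 9: ref 1 -> HIT, frames=[7,5,1,2] (faults so far: 4)
  step 10: ref 3 -> FAULT, evict 7, frames=[3,5,1,2] (faults so far: 5)
  step 11: ref 5 -> HIT, frames=[3,5,1,2] (faults so far: 5)
  FIFO total faults: 5
--- LRU ---
  step 0: ref 7 -> FAULT, frames=[7,-,-,-] (faults so far: 1)
  step 1: ref 7 -> HIT, frames=[7,-,-,-] (faults so far: 1)
  step 2: ref 7 -> HIT, frames=[7,-,-,-] (faults so far: 1)
  step 3: ref 5 -> FAULT, frames=[7,5,-,-] (faults so far: 2)
  step 4: ref 1 -> FAULT, frames=[7,5,1,-] (faults so far: 3)
  step 5: ref 2 -> FAULT, frames=[7,5,1,2] (faults so far: 4)
  step 6: ref 2 -> HIT, frames=[7,5,1,2] (faults so far: 4)
  step 7: ref 7 -> HIT, frames=[7,5,1,2] (faults so far: 4)
  step 8: ref 1 -> HIT, frames=[7,5,1,2] (faults so far: 4)
  step 9: ref 1 -> HIT, frames=[7,5,1,2] (faults so far: 4)
  step 10: ref 3 -> FAULT, evict 5, frames=[7,3,1,2] (faults so far: 5)
  step 11: ref 5 -> FAULT, evict 2, frames=[7,3,1,5] (faults so far: 6)
  LRU total faults: 6
--- Optimal ---
  step 0: ref 7 -> FAULT, frames=[7,-,-,-] (faults so far: 1)
  step 1: ref 7 -> HIT, frames=[7,-,-,-] (faults so far: 1)
  step 2: ref 7 -> HIT, frames=[7,-,-,-] (faults so far: 1)
  step 3: ref 5 -> FAULT, frames=[7,5,-,-] (faults so far: 2)
  step 4: ref 1 -> FAULT, frames=[7,5,1,-] (faults so far: 3)
  step 5: ref 2 -> FAULT, frames=[7,5,1,2] (faults so far: 4)
  step 6: ref 2 -> HIT, frames=[7,5,1,2] (faults so far: 4)
  step 7: ref 7 -> HIT, frames=[7,5,1,2] (faults so far: 4)
  step 8: ref 1 -> HIT, frames=[7,5,1,2] (faults so far: 4)
  step 9: ref 1 -> HIT, frames=[7,5,1,2] (faults so far: 4)
  step 10: ref 3 -> FAULT, evict 1, frames=[7,5,3,2] (faults so far: 5)
  step 11: ref 5 -> HIT, frames=[7,5,3,2] (faults so far: 5)
  Optimal total faults: 5

Answer: 5 6 5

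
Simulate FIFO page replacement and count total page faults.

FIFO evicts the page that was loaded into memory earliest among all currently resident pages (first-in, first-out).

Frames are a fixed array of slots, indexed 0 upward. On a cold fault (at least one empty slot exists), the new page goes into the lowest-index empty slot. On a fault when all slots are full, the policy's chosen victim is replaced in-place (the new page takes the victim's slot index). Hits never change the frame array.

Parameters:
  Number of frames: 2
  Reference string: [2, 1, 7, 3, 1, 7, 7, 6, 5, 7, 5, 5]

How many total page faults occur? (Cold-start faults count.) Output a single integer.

Step 0: ref 2 → FAULT, frames=[2,-]
Step 1: ref 1 → FAULT, frames=[2,1]
Step 2: ref 7 → FAULT (evict 2), frames=[7,1]
Step 3: ref 3 → FAULT (evict 1), frames=[7,3]
Step 4: ref 1 → FAULT (evict 7), frames=[1,3]
Step 5: ref 7 → FAULT (evict 3), frames=[1,7]
Step 6: ref 7 → HIT, frames=[1,7]
Step 7: ref 6 → FAULT (evict 1), frames=[6,7]
Step 8: ref 5 → FAULT (evict 7), frames=[6,5]
Step 9: ref 7 → FAULT (evict 6), frames=[7,5]
Step 10: ref 5 → HIT, frames=[7,5]
Step 11: ref 5 → HIT, frames=[7,5]
Total faults: 9

Answer: 9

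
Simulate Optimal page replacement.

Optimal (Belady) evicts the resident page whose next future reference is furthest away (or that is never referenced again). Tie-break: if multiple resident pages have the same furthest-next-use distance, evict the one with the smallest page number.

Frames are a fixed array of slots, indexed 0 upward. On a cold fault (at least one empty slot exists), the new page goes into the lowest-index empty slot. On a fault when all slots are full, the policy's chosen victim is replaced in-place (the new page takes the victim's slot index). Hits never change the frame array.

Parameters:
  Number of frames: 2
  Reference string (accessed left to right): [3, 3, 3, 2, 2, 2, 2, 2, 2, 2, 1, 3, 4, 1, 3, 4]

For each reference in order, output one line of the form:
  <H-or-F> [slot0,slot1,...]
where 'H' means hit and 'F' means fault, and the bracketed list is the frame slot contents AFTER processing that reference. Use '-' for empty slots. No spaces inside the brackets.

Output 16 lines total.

F [3,-]
H [3,-]
H [3,-]
F [3,2]
H [3,2]
H [3,2]
H [3,2]
H [3,2]
H [3,2]
H [3,2]
F [3,1]
H [3,1]
F [4,1]
H [4,1]
F [4,3]
H [4,3]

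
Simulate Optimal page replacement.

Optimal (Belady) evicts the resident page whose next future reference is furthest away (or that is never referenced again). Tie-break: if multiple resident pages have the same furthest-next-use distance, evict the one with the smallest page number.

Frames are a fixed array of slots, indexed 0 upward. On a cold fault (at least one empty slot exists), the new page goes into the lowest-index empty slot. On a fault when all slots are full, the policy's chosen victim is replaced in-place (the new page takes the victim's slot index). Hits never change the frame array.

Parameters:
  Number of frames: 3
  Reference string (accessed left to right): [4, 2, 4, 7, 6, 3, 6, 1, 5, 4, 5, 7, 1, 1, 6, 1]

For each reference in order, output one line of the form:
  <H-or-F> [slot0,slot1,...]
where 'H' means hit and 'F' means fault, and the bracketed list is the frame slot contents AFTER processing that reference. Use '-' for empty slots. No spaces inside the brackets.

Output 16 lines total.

F [4,-,-]
F [4,2,-]
H [4,2,-]
F [4,2,7]
F [4,6,7]
F [4,6,3]
H [4,6,3]
F [4,6,1]
F [4,5,1]
H [4,5,1]
H [4,5,1]
F [7,5,1]
H [7,5,1]
H [7,5,1]
F [7,6,1]
H [7,6,1]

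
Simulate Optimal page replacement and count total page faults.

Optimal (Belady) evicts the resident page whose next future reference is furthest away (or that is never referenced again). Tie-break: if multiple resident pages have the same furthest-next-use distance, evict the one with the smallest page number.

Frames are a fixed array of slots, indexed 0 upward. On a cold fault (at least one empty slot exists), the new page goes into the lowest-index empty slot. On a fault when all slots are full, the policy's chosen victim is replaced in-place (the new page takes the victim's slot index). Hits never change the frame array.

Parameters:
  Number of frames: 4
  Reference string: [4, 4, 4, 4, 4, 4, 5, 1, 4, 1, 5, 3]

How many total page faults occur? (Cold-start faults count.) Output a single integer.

Step 0: ref 4 → FAULT, frames=[4,-,-,-]
Step 1: ref 4 → HIT, frames=[4,-,-,-]
Step 2: ref 4 → HIT, frames=[4,-,-,-]
Step 3: ref 4 → HIT, frames=[4,-,-,-]
Step 4: ref 4 → HIT, frames=[4,-,-,-]
Step 5: ref 4 → HIT, frames=[4,-,-,-]
Step 6: ref 5 → FAULT, frames=[4,5,-,-]
Step 7: ref 1 → FAULT, frames=[4,5,1,-]
Step 8: ref 4 → HIT, frames=[4,5,1,-]
Step 9: ref 1 → HIT, frames=[4,5,1,-]
Step 10: ref 5 → HIT, frames=[4,5,1,-]
Step 11: ref 3 → FAULT, frames=[4,5,1,3]
Total faults: 4

Answer: 4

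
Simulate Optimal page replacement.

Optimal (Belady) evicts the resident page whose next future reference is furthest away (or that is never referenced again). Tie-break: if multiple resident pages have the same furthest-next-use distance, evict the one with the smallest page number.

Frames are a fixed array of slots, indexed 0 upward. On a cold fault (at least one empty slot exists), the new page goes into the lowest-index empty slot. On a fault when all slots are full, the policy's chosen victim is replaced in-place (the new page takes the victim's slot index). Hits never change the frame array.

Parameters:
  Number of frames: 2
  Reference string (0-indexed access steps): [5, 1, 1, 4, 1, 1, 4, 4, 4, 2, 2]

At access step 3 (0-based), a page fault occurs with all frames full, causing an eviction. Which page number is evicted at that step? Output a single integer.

Step 0: ref 5 -> FAULT, frames=[5,-]
Step 1: ref 1 -> FAULT, frames=[5,1]
Step 2: ref 1 -> HIT, frames=[5,1]
Step 3: ref 4 -> FAULT, evict 5, frames=[4,1]
At step 3: evicted page 5

Answer: 5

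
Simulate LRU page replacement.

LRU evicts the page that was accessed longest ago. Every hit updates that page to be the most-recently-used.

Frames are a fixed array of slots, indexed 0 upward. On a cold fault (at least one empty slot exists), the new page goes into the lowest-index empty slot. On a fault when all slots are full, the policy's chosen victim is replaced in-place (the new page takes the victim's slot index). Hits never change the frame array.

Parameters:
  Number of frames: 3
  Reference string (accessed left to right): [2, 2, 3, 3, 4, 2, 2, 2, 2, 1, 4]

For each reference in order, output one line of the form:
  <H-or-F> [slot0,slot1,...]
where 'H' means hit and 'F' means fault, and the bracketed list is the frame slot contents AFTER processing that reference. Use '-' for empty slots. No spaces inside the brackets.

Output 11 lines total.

F [2,-,-]
H [2,-,-]
F [2,3,-]
H [2,3,-]
F [2,3,4]
H [2,3,4]
H [2,3,4]
H [2,3,4]
H [2,3,4]
F [2,1,4]
H [2,1,4]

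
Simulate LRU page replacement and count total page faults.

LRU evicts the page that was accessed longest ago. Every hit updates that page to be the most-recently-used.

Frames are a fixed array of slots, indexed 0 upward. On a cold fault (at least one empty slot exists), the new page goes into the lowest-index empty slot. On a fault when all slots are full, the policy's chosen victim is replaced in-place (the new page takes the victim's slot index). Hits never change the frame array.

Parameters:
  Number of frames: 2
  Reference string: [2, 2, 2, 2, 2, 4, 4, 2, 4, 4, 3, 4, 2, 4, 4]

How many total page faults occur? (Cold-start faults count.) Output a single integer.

Answer: 4

Derivation:
Step 0: ref 2 → FAULT, frames=[2,-]
Step 1: ref 2 → HIT, frames=[2,-]
Step 2: ref 2 → HIT, frames=[2,-]
Step 3: ref 2 → HIT, frames=[2,-]
Step 4: ref 2 → HIT, frames=[2,-]
Step 5: ref 4 → FAULT, frames=[2,4]
Step 6: ref 4 → HIT, frames=[2,4]
Step 7: ref 2 → HIT, frames=[2,4]
Step 8: ref 4 → HIT, frames=[2,4]
Step 9: ref 4 → HIT, frames=[2,4]
Step 10: ref 3 → FAULT (evict 2), frames=[3,4]
Step 11: ref 4 → HIT, frames=[3,4]
Step 12: ref 2 → FAULT (evict 3), frames=[2,4]
Step 13: ref 4 → HIT, frames=[2,4]
Step 14: ref 4 → HIT, frames=[2,4]
Total faults: 4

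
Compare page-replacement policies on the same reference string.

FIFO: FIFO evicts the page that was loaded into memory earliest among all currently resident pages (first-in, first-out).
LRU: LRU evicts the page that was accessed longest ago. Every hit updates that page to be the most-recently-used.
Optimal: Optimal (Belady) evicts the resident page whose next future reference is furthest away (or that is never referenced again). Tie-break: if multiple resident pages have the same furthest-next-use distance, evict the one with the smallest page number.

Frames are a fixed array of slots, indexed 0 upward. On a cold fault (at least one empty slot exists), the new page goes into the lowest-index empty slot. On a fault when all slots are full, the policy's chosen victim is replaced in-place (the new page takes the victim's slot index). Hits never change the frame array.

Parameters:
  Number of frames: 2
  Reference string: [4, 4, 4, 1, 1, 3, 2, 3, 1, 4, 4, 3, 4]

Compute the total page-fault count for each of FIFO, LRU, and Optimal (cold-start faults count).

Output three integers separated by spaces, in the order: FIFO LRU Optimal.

Answer: 7 7 6

Derivation:
--- FIFO ---
  step 0: ref 4 -> FAULT, frames=[4,-] (faults so far: 1)
  step 1: ref 4 -> HIT, frames=[4,-] (faults so far: 1)
  step 2: ref 4 -> HIT, frames=[4,-] (faults so far: 1)
  step 3: ref 1 -> FAULT, frames=[4,1] (faults so far: 2)
  step 4: ref 1 -> HIT, frames=[4,1] (faults so far: 2)
  step 5: ref 3 -> FAULT, evict 4, frames=[3,1] (faults so far: 3)
  step 6: ref 2 -> FAULT, evict 1, frames=[3,2] (faults so far: 4)
  step 7: ref 3 -> HIT, frames=[3,2] (faults so far: 4)
  step 8: ref 1 -> FAULT, evict 3, frames=[1,2] (faults so far: 5)
  step 9: ref 4 -> FAULT, evict 2, frames=[1,4] (faults so far: 6)
  step 10: ref 4 -> HIT, frames=[1,4] (faults so far: 6)
  step 11: ref 3 -> FAULT, evict 1, frames=[3,4] (faults so far: 7)
  step 12: ref 4 -> HIT, frames=[3,4] (faults so far: 7)
  FIFO total faults: 7
--- LRU ---
  step 0: ref 4 -> FAULT, frames=[4,-] (faults so far: 1)
  step 1: ref 4 -> HIT, frames=[4,-] (faults so far: 1)
  step 2: ref 4 -> HIT, frames=[4,-] (faults so far: 1)
  step 3: ref 1 -> FAULT, frames=[4,1] (faults so far: 2)
  step 4: ref 1 -> HIT, frames=[4,1] (faults so far: 2)
  step 5: ref 3 -> FAULT, evict 4, frames=[3,1] (faults so far: 3)
  step 6: ref 2 -> FAULT, evict 1, frames=[3,2] (faults so far: 4)
  step 7: ref 3 -> HIT, frames=[3,2] (faults so far: 4)
  step 8: ref 1 -> FAULT, evict 2, frames=[3,1] (faults so far: 5)
  step 9: ref 4 -> FAULT, evict 3, frames=[4,1] (faults so far: 6)
  step 10: ref 4 -> HIT, frames=[4,1] (faults so far: 6)
  step 11: ref 3 -> FAULT, evict 1, frames=[4,3] (faults so far: 7)
  step 12: ref 4 -> HIT, frames=[4,3] (faults so far: 7)
  LRU total faults: 7
--- Optimal ---
  step 0: ref 4 -> FAULT, frames=[4,-] (faults so far: 1)
  step 1: ref 4 -> HIT, frames=[4,-] (faults so far: 1)
  step 2: ref 4 -> HIT, frames=[4,-] (faults so far: 1)
  step 3: ref 1 -> FAULT, frames=[4,1] (faults so far: 2)
  step 4: ref 1 -> HIT, frames=[4,1] (faults so far: 2)
  step 5: ref 3 -> FAULT, evict 4, frames=[3,1] (faults so far: 3)
  step 6: ref 2 -> FAULT, evict 1, frames=[3,2] (faults so far: 4)
  step 7: ref 3 -> HIT, frames=[3,2] (faults so far: 4)
  step 8: ref 1 -> FAULT, evict 2, frames=[3,1] (faults so far: 5)
  step 9: ref 4 -> FAULT, evict 1, frames=[3,4] (faults so far: 6)
  step 10: ref 4 -> HIT, frames=[3,4] (faults so far: 6)
  step 11: ref 3 -> HIT, frames=[3,4] (faults so far: 6)
  step 12: ref 4 -> HIT, frames=[3,4] (faults so far: 6)
  Optimal total faults: 6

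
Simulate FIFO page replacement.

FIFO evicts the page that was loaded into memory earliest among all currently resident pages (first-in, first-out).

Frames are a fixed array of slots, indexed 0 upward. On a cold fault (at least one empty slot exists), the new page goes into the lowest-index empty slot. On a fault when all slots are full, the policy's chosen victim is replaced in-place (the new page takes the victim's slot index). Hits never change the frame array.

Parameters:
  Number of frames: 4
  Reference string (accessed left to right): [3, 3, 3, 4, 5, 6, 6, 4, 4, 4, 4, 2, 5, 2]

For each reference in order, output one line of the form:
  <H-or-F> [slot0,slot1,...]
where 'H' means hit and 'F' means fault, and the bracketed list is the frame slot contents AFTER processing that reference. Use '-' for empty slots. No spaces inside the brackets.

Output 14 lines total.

F [3,-,-,-]
H [3,-,-,-]
H [3,-,-,-]
F [3,4,-,-]
F [3,4,5,-]
F [3,4,5,6]
H [3,4,5,6]
H [3,4,5,6]
H [3,4,5,6]
H [3,4,5,6]
H [3,4,5,6]
F [2,4,5,6]
H [2,4,5,6]
H [2,4,5,6]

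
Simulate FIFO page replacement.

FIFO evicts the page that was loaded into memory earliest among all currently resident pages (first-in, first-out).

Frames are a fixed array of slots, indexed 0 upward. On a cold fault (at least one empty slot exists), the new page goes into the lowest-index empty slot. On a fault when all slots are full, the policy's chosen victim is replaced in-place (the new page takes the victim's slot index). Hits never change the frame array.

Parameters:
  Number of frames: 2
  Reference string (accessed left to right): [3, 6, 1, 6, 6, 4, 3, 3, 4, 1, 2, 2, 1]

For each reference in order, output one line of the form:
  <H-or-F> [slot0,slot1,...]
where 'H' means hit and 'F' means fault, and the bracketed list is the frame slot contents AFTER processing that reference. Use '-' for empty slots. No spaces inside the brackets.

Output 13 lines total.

F [3,-]
F [3,6]
F [1,6]
H [1,6]
H [1,6]
F [1,4]
F [3,4]
H [3,4]
H [3,4]
F [3,1]
F [2,1]
H [2,1]
H [2,1]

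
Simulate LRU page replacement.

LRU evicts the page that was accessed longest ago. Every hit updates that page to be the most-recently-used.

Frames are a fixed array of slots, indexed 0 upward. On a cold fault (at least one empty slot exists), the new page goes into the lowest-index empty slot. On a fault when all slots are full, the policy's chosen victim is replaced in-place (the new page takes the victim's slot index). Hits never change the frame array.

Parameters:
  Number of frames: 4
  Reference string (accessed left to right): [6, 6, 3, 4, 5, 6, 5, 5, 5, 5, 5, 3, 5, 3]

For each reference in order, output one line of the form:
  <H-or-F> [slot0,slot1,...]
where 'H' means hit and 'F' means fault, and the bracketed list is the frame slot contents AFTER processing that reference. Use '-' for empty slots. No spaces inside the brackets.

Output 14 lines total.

F [6,-,-,-]
H [6,-,-,-]
F [6,3,-,-]
F [6,3,4,-]
F [6,3,4,5]
H [6,3,4,5]
H [6,3,4,5]
H [6,3,4,5]
H [6,3,4,5]
H [6,3,4,5]
H [6,3,4,5]
H [6,3,4,5]
H [6,3,4,5]
H [6,3,4,5]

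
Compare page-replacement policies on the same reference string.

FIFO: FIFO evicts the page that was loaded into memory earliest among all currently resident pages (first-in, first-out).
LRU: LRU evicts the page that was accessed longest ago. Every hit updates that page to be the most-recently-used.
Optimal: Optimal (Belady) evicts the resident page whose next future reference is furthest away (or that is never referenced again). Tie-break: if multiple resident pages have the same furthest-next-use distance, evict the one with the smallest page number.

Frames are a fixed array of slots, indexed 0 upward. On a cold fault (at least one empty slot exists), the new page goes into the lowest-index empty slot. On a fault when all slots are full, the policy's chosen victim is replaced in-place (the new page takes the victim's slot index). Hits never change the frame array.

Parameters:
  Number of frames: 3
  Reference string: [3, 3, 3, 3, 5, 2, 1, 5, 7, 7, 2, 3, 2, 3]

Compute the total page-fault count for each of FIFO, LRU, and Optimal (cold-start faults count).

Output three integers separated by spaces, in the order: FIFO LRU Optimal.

Answer: 7 7 6

Derivation:
--- FIFO ---
  step 0: ref 3 -> FAULT, frames=[3,-,-] (faults so far: 1)
  step 1: ref 3 -> HIT, frames=[3,-,-] (faults so far: 1)
  step 2: ref 3 -> HIT, frames=[3,-,-] (faults so far: 1)
  step 3: ref 3 -> HIT, frames=[3,-,-] (faults so far: 1)
  step 4: ref 5 -> FAULT, frames=[3,5,-] (faults so far: 2)
  step 5: ref 2 -> FAULT, frames=[3,5,2] (faults so far: 3)
  step 6: ref 1 -> FAULT, evict 3, frames=[1,5,2] (faults so far: 4)
  step 7: ref 5 -> HIT, frames=[1,5,2] (faults so far: 4)
  step 8: ref 7 -> FAULT, evict 5, frames=[1,7,2] (faults so far: 5)
  step 9: ref 7 -> HIT, frames=[1,7,2] (faults so far: 5)
  step 10: ref 2 -> HIT, frames=[1,7,2] (faults so far: 5)
  step 11: ref 3 -> FAULT, evict 2, frames=[1,7,3] (faults so far: 6)
  step 12: ref 2 -> FAULT, evict 1, frames=[2,7,3] (faults so far: 7)
  step 13: ref 3 -> HIT, frames=[2,7,3] (faults so far: 7)
  FIFO total faults: 7
--- LRU ---
  step 0: ref 3 -> FAULT, frames=[3,-,-] (faults so far: 1)
  step 1: ref 3 -> HIT, frames=[3,-,-] (faults so far: 1)
  step 2: ref 3 -> HIT, frames=[3,-,-] (faults so far: 1)
  step 3: ref 3 -> HIT, frames=[3,-,-] (faults so far: 1)
  step 4: ref 5 -> FAULT, frames=[3,5,-] (faults so far: 2)
  step 5: ref 2 -> FAULT, frames=[3,5,2] (faults so far: 3)
  step 6: ref 1 -> FAULT, evict 3, frames=[1,5,2] (faults so far: 4)
  step 7: ref 5 -> HIT, frames=[1,5,2] (faults so far: 4)
  step 8: ref 7 -> FAULT, evict 2, frames=[1,5,7] (faults so far: 5)
  step 9: ref 7 -> HIT, frames=[1,5,7] (faults so far: 5)
  step 10: ref 2 -> FAULT, evict 1, frames=[2,5,7] (faults so far: 6)
  step 11: ref 3 -> FAULT, evict 5, frames=[2,3,7] (faults so far: 7)
  step 12: ref 2 -> HIT, frames=[2,3,7] (faults so far: 7)
  step 13: ref 3 -> HIT, frames=[2,3,7] (faults so far: 7)
  LRU total faults: 7
--- Optimal ---
  step 0: ref 3 -> FAULT, frames=[3,-,-] (faults so far: 1)
  step 1: ref 3 -> HIT, frames=[3,-,-] (faults so far: 1)
  step 2: ref 3 -> HIT, frames=[3,-,-] (faults so far: 1)
  step 3: ref 3 -> HIT, frames=[3,-,-] (faults so far: 1)
  step 4: ref 5 -> FAULT, frames=[3,5,-] (faults so far: 2)
  step 5: ref 2 -> FAULT, frames=[3,5,2] (faults so far: 3)
  step 6: ref 1 -> FAULT, evict 3, frames=[1,5,2] (faults so far: 4)
  step 7: ref 5 -> HIT, frames=[1,5,2] (faults so far: 4)
  step 8: ref 7 -> FAULT, evict 1, frames=[7,5,2] (faults so far: 5)
  step 9: ref 7 -> HIT, frames=[7,5,2] (faults so far: 5)
  step 10: ref 2 -> HIT, frames=[7,5,2] (faults so far: 5)
  step 11: ref 3 -> FAULT, evict 5, frames=[7,3,2] (faults so far: 6)
  step 12: ref 2 -> HIT, frames=[7,3,2] (faults so far: 6)
  step 13: ref 3 -> HIT, frames=[7,3,2] (faults so far: 6)
  Optimal total faults: 6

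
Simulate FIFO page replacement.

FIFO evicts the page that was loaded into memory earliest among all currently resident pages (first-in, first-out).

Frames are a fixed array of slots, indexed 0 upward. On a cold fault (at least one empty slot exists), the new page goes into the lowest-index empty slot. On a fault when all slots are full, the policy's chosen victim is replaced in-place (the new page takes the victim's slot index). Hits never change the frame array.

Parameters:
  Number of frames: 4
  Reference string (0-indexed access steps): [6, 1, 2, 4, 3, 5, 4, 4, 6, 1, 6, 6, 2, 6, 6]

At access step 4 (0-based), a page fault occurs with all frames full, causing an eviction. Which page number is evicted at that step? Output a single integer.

Answer: 6

Derivation:
Step 0: ref 6 -> FAULT, frames=[6,-,-,-]
Step 1: ref 1 -> FAULT, frames=[6,1,-,-]
Step 2: ref 2 -> FAULT, frames=[6,1,2,-]
Step 3: ref 4 -> FAULT, frames=[6,1,2,4]
Step 4: ref 3 -> FAULT, evict 6, frames=[3,1,2,4]
At step 4: evicted page 6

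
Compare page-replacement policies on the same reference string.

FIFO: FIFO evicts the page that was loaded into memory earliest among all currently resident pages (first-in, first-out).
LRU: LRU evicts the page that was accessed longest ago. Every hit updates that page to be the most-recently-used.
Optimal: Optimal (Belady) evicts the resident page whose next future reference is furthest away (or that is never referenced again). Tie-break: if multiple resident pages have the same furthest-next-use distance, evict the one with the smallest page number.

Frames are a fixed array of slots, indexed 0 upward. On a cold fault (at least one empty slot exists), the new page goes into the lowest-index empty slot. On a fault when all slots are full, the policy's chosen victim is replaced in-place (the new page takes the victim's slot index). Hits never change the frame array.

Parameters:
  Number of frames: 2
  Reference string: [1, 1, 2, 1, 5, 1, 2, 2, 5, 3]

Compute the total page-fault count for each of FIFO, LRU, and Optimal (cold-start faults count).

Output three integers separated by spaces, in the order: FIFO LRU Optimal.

--- FIFO ---
  step 0: ref 1 -> FAULT, frames=[1,-] (faults so far: 1)
  step 1: ref 1 -> HIT, frames=[1,-] (faults so far: 1)
  step 2: ref 2 -> FAULT, frames=[1,2] (faults so far: 2)
  step 3: ref 1 -> HIT, frames=[1,2] (faults so far: 2)
  step 4: ref 5 -> FAULT, evict 1, frames=[5,2] (faults so far: 3)
  step 5: ref 1 -> FAULT, evict 2, frames=[5,1] (faults so far: 4)
  step 6: ref 2 -> FAULT, evict 5, frames=[2,1] (faults so far: 5)
  step 7: ref 2 -> HIT, frames=[2,1] (faults so far: 5)
  step 8: ref 5 -> FAULT, evict 1, frames=[2,5] (faults so far: 6)
  step 9: ref 3 -> FAULT, evict 2, frames=[3,5] (faults so far: 7)
  FIFO total faults: 7
--- LRU ---
  step 0: ref 1 -> FAULT, frames=[1,-] (faults so far: 1)
  step 1: ref 1 -> HIT, frames=[1,-] (faults so far: 1)
  step 2: ref 2 -> FAULT, frames=[1,2] (faults so far: 2)
  step 3: ref 1 -> HIT, frames=[1,2] (faults so far: 2)
  step 4: ref 5 -> FAULT, evict 2, frames=[1,5] (faults so far: 3)
  step 5: ref 1 -> HIT, frames=[1,5] (faults so far: 3)
  step 6: ref 2 -> FAULT, evict 5, frames=[1,2] (faults so far: 4)
  step 7: ref 2 -> HIT, frames=[1,2] (faults so far: 4)
  step 8: ref 5 -> FAULT, evict 1, frames=[5,2] (faults so far: 5)
  step 9: ref 3 -> FAULT, evict 2, frames=[5,3] (faults so far: 6)
  LRU total faults: 6
--- Optimal ---
  step 0: ref 1 -> FAULT, frames=[1,-] (faults so far: 1)
  step 1: ref 1 -> HIT, frames=[1,-] (faults so far: 1)
  step 2: ref 2 -> FAULT, frames=[1,2] (faults so far: 2)
  step 3: ref 1 -> HIT, frames=[1,2] (faults so far: 2)
  step 4: ref 5 -> FAULT, evict 2, frames=[1,5] (faults so far: 3)
  step 5: ref 1 -> HIT, frames=[1,5] (faults so far: 3)
  step 6: ref 2 -> FAULT, evict 1, frames=[2,5] (faults so far: 4)
  step 7: ref 2 -> HIT, frames=[2,5] (faults so far: 4)
  step 8: ref 5 -> HIT, frames=[2,5] (faults so far: 4)
  step 9: ref 3 -> FAULT, evict 2, frames=[3,5] (faults so far: 5)
  Optimal total faults: 5

Answer: 7 6 5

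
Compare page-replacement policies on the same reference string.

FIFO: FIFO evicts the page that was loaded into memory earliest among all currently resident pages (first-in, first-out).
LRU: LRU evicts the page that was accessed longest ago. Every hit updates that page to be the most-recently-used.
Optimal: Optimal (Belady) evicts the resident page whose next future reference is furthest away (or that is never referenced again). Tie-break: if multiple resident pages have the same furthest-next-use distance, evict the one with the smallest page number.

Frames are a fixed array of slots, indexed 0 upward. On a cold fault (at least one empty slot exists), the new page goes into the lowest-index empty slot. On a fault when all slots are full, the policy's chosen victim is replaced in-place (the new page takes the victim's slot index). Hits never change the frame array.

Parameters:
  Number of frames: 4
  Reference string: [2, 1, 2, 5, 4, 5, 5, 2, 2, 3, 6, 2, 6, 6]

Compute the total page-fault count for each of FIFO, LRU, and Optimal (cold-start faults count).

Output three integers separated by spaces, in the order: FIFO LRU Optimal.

Answer: 7 6 6

Derivation:
--- FIFO ---
  step 0: ref 2 -> FAULT, frames=[2,-,-,-] (faults so far: 1)
  step 1: ref 1 -> FAULT, frames=[2,1,-,-] (faults so far: 2)
  step 2: ref 2 -> HIT, frames=[2,1,-,-] (faults so far: 2)
  step 3: ref 5 -> FAULT, frames=[2,1,5,-] (faults so far: 3)
  step 4: ref 4 -> FAULT, frames=[2,1,5,4] (faults so far: 4)
  step 5: ref 5 -> HIT, frames=[2,1,5,4] (faults so far: 4)
  step 6: ref 5 -> HIT, frames=[2,1,5,4] (faults so far: 4)
  step 7: ref 2 -> HIT, frames=[2,1,5,4] (faults so far: 4)
  step 8: ref 2 -> HIT, frames=[2,1,5,4] (faults so far: 4)
  step 9: ref 3 -> FAULT, evict 2, frames=[3,1,5,4] (faults so far: 5)
  step 10: ref 6 -> FAULT, evict 1, frames=[3,6,5,4] (faults so far: 6)
  step 11: ref 2 -> FAULT, evict 5, frames=[3,6,2,4] (faults so far: 7)
  step 12: ref 6 -> HIT, frames=[3,6,2,4] (faults so far: 7)
  step 13: ref 6 -> HIT, frames=[3,6,2,4] (faults so far: 7)
  FIFO total faults: 7
--- LRU ---
  step 0: ref 2 -> FAULT, frames=[2,-,-,-] (faults so far: 1)
  step 1: ref 1 -> FAULT, frames=[2,1,-,-] (faults so far: 2)
  step 2: ref 2 -> HIT, frames=[2,1,-,-] (faults so far: 2)
  step 3: ref 5 -> FAULT, frames=[2,1,5,-] (faults so far: 3)
  step 4: ref 4 -> FAULT, frames=[2,1,5,4] (faults so far: 4)
  step 5: ref 5 -> HIT, frames=[2,1,5,4] (faults so far: 4)
  step 6: ref 5 -> HIT, frames=[2,1,5,4] (faults so far: 4)
  step 7: ref 2 -> HIT, frames=[2,1,5,4] (faults so far: 4)
  step 8: ref 2 -> HIT, frames=[2,1,5,4] (faults so far: 4)
  step 9: ref 3 -> FAULT, evict 1, frames=[2,3,5,4] (faults so far: 5)
  step 10: ref 6 -> FAULT, evict 4, frames=[2,3,5,6] (faults so far: 6)
  step 11: ref 2 -> HIT, frames=[2,3,5,6] (faults so far: 6)
  step 12: ref 6 -> HIT, frames=[2,3,5,6] (faults so far: 6)
  step 13: ref 6 -> HIT, frames=[2,3,5,6] (faults so far: 6)
  LRU total faults: 6
--- Optimal ---
  step 0: ref 2 -> FAULT, frames=[2,-,-,-] (faults so far: 1)
  step 1: ref 1 -> FAULT, frames=[2,1,-,-] (faults so far: 2)
  step 2: ref 2 -> HIT, frames=[2,1,-,-] (faults so far: 2)
  step 3: ref 5 -> FAULT, frames=[2,1,5,-] (faults so far: 3)
  step 4: ref 4 -> FAULT, frames=[2,1,5,4] (faults so far: 4)
  step 5: ref 5 -> HIT, frames=[2,1,5,4] (faults so far: 4)
  step 6: ref 5 -> HIT, frames=[2,1,5,4] (faults so far: 4)
  step 7: ref 2 -> HIT, frames=[2,1,5,4] (faults so far: 4)
  step 8: ref 2 -> HIT, frames=[2,1,5,4] (faults so far: 4)
  step 9: ref 3 -> FAULT, evict 1, frames=[2,3,5,4] (faults so far: 5)
  step 10: ref 6 -> FAULT, evict 3, frames=[2,6,5,4] (faults so far: 6)
  step 11: ref 2 -> HIT, frames=[2,6,5,4] (faults so far: 6)
  step 12: ref 6 -> HIT, frames=[2,6,5,4] (faults so far: 6)
  step 13: ref 6 -> HIT, frames=[2,6,5,4] (faults so far: 6)
  Optimal total faults: 6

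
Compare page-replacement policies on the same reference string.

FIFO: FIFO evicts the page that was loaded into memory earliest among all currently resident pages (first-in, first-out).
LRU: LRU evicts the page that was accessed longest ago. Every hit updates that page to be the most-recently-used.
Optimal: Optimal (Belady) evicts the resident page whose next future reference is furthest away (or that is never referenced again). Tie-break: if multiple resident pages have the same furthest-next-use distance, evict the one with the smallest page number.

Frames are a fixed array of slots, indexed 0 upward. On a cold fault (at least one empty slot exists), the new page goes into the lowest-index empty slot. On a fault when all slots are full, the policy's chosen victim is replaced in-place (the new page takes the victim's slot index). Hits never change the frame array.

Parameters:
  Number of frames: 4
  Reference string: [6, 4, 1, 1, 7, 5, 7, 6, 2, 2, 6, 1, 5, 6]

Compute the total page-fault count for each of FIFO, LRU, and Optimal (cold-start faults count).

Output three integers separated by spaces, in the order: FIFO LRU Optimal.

Answer: 8 9 6

Derivation:
--- FIFO ---
  step 0: ref 6 -> FAULT, frames=[6,-,-,-] (faults so far: 1)
  step 1: ref 4 -> FAULT, frames=[6,4,-,-] (faults so far: 2)
  step 2: ref 1 -> FAULT, frames=[6,4,1,-] (faults so far: 3)
  step 3: ref 1 -> HIT, frames=[6,4,1,-] (faults so far: 3)
  step 4: ref 7 -> FAULT, frames=[6,4,1,7] (faults so far: 4)
  step 5: ref 5 -> FAULT, evict 6, frames=[5,4,1,7] (faults so far: 5)
  step 6: ref 7 -> HIT, frames=[5,4,1,7] (faults so far: 5)
  step 7: ref 6 -> FAULT, evict 4, frames=[5,6,1,7] (faults so far: 6)
  step 8: ref 2 -> FAULT, evict 1, frames=[5,6,2,7] (faults so far: 7)
  step 9: ref 2 -> HIT, frames=[5,6,2,7] (faults so far: 7)
  step 10: ref 6 -> HIT, frames=[5,6,2,7] (faults so far: 7)
  step 11: ref 1 -> FAULT, evict 7, frames=[5,6,2,1] (faults so far: 8)
  step 12: ref 5 -> HIT, frames=[5,6,2,1] (faults so far: 8)
  step 13: ref 6 -> HIT, frames=[5,6,2,1] (faults so far: 8)
  FIFO total faults: 8
--- LRU ---
  step 0: ref 6 -> FAULT, frames=[6,-,-,-] (faults so far: 1)
  step 1: ref 4 -> FAULT, frames=[6,4,-,-] (faults so far: 2)
  step 2: ref 1 -> FAULT, frames=[6,4,1,-] (faults so far: 3)
  step 3: ref 1 -> HIT, frames=[6,4,1,-] (faults so far: 3)
  step 4: ref 7 -> FAULT, frames=[6,4,1,7] (faults so far: 4)
  step 5: ref 5 -> FAULT, evict 6, frames=[5,4,1,7] (faults so far: 5)
  step 6: ref 7 -> HIT, frames=[5,4,1,7] (faults so far: 5)
  step 7: ref 6 -> FAULT, evict 4, frames=[5,6,1,7] (faults so far: 6)
  step 8: ref 2 -> FAULT, evict 1, frames=[5,6,2,7] (faults so far: 7)
  step 9: ref 2 -> HIT, frames=[5,6,2,7] (faults so far: 7)
  step 10: ref 6 -> HIT, frames=[5,6,2,7] (faults so far: 7)
  step 11: ref 1 -> FAULT, evict 5, frames=[1,6,2,7] (faults so far: 8)
  step 12: ref 5 -> FAULT, evict 7, frames=[1,6,2,5] (faults so far: 9)
  step 13: ref 6 -> HIT, frames=[1,6,2,5] (faults so far: 9)
  LRU total faults: 9
--- Optimal ---
  step 0: ref 6 -> FAULT, frames=[6,-,-,-] (faults so far: 1)
  step 1: ref 4 -> FAULT, frames=[6,4,-,-] (faults so far: 2)
  step 2: ref 1 -> FAULT, frames=[6,4,1,-] (faults so far: 3)
  step 3: ref 1 -> HIT, frames=[6,4,1,-] (faults so far: 3)
  step 4: ref 7 -> FAULT, frames=[6,4,1,7] (faults so far: 4)
  step 5: ref 5 -> FAULT, evict 4, frames=[6,5,1,7] (faults so far: 5)
  step 6: ref 7 -> HIT, frames=[6,5,1,7] (faults so far: 5)
  step 7: ref 6 -> HIT, frames=[6,5,1,7] (faults so far: 5)
  step 8: ref 2 -> FAULT, evict 7, frames=[6,5,1,2] (faults so far: 6)
  step 9: ref 2 -> HIT, frames=[6,5,1,2] (faults so far: 6)
  step 10: ref 6 -> HIT, frames=[6,5,1,2] (faults so far: 6)
  step 11: ref 1 -> HIT, frames=[6,5,1,2] (faults so far: 6)
  step 12: ref 5 -> HIT, frames=[6,5,1,2] (faults so far: 6)
  step 13: ref 6 -> HIT, frames=[6,5,1,2] (faults so far: 6)
  Optimal total faults: 6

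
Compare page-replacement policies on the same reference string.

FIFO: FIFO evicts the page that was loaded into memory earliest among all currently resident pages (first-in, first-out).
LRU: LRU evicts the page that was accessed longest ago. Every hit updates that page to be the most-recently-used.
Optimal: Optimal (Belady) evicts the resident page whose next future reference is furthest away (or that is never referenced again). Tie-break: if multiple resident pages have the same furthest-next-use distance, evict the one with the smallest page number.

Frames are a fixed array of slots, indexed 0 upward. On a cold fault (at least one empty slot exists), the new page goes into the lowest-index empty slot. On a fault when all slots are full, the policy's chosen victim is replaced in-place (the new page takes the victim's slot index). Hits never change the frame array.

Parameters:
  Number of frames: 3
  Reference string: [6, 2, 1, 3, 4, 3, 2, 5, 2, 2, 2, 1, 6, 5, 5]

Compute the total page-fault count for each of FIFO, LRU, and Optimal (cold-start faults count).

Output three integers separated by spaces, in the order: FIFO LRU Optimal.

Answer: 9 10 8

Derivation:
--- FIFO ---
  step 0: ref 6 -> FAULT, frames=[6,-,-] (faults so far: 1)
  step 1: ref 2 -> FAULT, frames=[6,2,-] (faults so far: 2)
  step 2: ref 1 -> FAULT, frames=[6,2,1] (faults so far: 3)
  step 3: ref 3 -> FAULT, evict 6, frames=[3,2,1] (faults so far: 4)
  step 4: ref 4 -> FAULT, evict 2, frames=[3,4,1] (faults so far: 5)
  step 5: ref 3 -> HIT, frames=[3,4,1] (faults so far: 5)
  step 6: ref 2 -> FAULT, evict 1, frames=[3,4,2] (faults so far: 6)
  step 7: ref 5 -> FAULT, evict 3, frames=[5,4,2] (faults so far: 7)
  step 8: ref 2 -> HIT, frames=[5,4,2] (faults so far: 7)
  step 9: ref 2 -> HIT, frames=[5,4,2] (faults so far: 7)
  step 10: ref 2 -> HIT, frames=[5,4,2] (faults so far: 7)
  step 11: ref 1 -> FAULT, evict 4, frames=[5,1,2] (faults so far: 8)
  step 12: ref 6 -> FAULT, evict 2, frames=[5,1,6] (faults so far: 9)
  step 13: ref 5 -> HIT, frames=[5,1,6] (faults so far: 9)
  step 14: ref 5 -> HIT, frames=[5,1,6] (faults so far: 9)
  FIFO total faults: 9
--- LRU ---
  step 0: ref 6 -> FAULT, frames=[6,-,-] (faults so far: 1)
  step 1: ref 2 -> FAULT, frames=[6,2,-] (faults so far: 2)
  step 2: ref 1 -> FAULT, frames=[6,2,1] (faults so far: 3)
  step 3: ref 3 -> FAULT, evict 6, frames=[3,2,1] (faults so far: 4)
  step 4: ref 4 -> FAULT, evict 2, frames=[3,4,1] (faults so far: 5)
  step 5: ref 3 -> HIT, frames=[3,4,1] (faults so far: 5)
  step 6: ref 2 -> FAULT, evict 1, frames=[3,4,2] (faults so far: 6)
  step 7: ref 5 -> FAULT, evict 4, frames=[3,5,2] (faults so far: 7)
  step 8: ref 2 -> HIT, frames=[3,5,2] (faults so far: 7)
  step 9: ref 2 -> HIT, frames=[3,5,2] (faults so far: 7)
  step 10: ref 2 -> HIT, frames=[3,5,2] (faults so far: 7)
  step 11: ref 1 -> FAULT, evict 3, frames=[1,5,2] (faults so far: 8)
  step 12: ref 6 -> FAULT, evict 5, frames=[1,6,2] (faults so far: 9)
  step 13: ref 5 -> FAULT, evict 2, frames=[1,6,5] (faults so far: 10)
  step 14: ref 5 -> HIT, frames=[1,6,5] (faults so far: 10)
  LRU total faults: 10
--- Optimal ---
  step 0: ref 6 -> FAULT, frames=[6,-,-] (faults so far: 1)
  step 1: ref 2 -> FAULT, frames=[6,2,-] (faults so far: 2)
  step 2: ref 1 -> FAULT, frames=[6,2,1] (faults so far: 3)
  step 3: ref 3 -> FAULT, evict 6, frames=[3,2,1] (faults so far: 4)
  step 4: ref 4 -> FAULT, evict 1, frames=[3,2,4] (faults so far: 5)
  step 5: ref 3 -> HIT, frames=[3,2,4] (faults so far: 5)
  step 6: ref 2 -> HIT, frames=[3,2,4] (faults so far: 5)
  step 7: ref 5 -> FAULT, evict 3, frames=[5,2,4] (faults so far: 6)
  step 8: ref 2 -> HIT, frames=[5,2,4] (faults so far: 6)
  step 9: ref 2 -> HIT, frames=[5,2,4] (faults so far: 6)
  step 10: ref 2 -> HIT, frames=[5,2,4] (faults so far: 6)
  step 11: ref 1 -> FAULT, evict 2, frames=[5,1,4] (faults so far: 7)
  step 12: ref 6 -> FAULT, evict 1, frames=[5,6,4] (faults so far: 8)
  step 13: ref 5 -> HIT, frames=[5,6,4] (faults so far: 8)
  step 14: ref 5 -> HIT, frames=[5,6,4] (faults so far: 8)
  Optimal total faults: 8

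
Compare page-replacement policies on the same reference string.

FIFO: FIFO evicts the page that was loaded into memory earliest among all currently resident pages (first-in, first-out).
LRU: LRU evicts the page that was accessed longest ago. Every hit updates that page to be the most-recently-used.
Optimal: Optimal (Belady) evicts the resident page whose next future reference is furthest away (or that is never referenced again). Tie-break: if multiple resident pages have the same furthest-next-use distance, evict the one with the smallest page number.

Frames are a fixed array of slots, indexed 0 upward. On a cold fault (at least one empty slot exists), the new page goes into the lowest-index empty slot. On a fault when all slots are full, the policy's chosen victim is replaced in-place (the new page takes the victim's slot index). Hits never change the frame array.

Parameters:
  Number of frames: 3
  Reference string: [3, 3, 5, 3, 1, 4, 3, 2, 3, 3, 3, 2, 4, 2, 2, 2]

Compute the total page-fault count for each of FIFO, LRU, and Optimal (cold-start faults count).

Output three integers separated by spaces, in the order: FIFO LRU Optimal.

--- FIFO ---
  step 0: ref 3 -> FAULT, frames=[3,-,-] (faults so far: 1)
  step 1: ref 3 -> HIT, frames=[3,-,-] (faults so far: 1)
  step 2: ref 5 -> FAULT, frames=[3,5,-] (faults so far: 2)
  step 3: ref 3 -> HIT, frames=[3,5,-] (faults so far: 2)
  step 4: ref 1 -> FAULT, frames=[3,5,1] (faults so far: 3)
  step 5: ref 4 -> FAULT, evict 3, frames=[4,5,1] (faults so far: 4)
  step 6: ref 3 -> FAULT, evict 5, frames=[4,3,1] (faults so far: 5)
  step 7: ref 2 -> FAULT, evict 1, frames=[4,3,2] (faults so far: 6)
  step 8: ref 3 -> HIT, frames=[4,3,2] (faults so far: 6)
  step 9: ref 3 -> HIT, frames=[4,3,2] (faults so far: 6)
  step 10: ref 3 -> HIT, frames=[4,3,2] (faults so far: 6)
  step 11: ref 2 -> HIT, frames=[4,3,2] (faults so far: 6)
  step 12: ref 4 -> HIT, frames=[4,3,2] (faults so far: 6)
  step 13: ref 2 -> HIT, frames=[4,3,2] (faults so far: 6)
  step 14: ref 2 -> HIT, frames=[4,3,2] (faults so far: 6)
  step 15: ref 2 -> HIT, frames=[4,3,2] (faults so far: 6)
  FIFO total faults: 6
--- LRU ---
  step 0: ref 3 -> FAULT, frames=[3,-,-] (faults so far: 1)
  step 1: ref 3 -> HIT, frames=[3,-,-] (faults so far: 1)
  step 2: ref 5 -> FAULT, frames=[3,5,-] (faults so far: 2)
  step 3: ref 3 -> HIT, frames=[3,5,-] (faults so far: 2)
  step 4: ref 1 -> FAULT, frames=[3,5,1] (faults so far: 3)
  step 5: ref 4 -> FAULT, evict 5, frames=[3,4,1] (faults so far: 4)
  step 6: ref 3 -> HIT, frames=[3,4,1] (faults so far: 4)
  step 7: ref 2 -> FAULT, evict 1, frames=[3,4,2] (faults so far: 5)
  step 8: ref 3 -> HIT, frames=[3,4,2] (faults so far: 5)
  step 9: ref 3 -> HIT, frames=[3,4,2] (faults so far: 5)
  step 10: ref 3 -> HIT, frames=[3,4,2] (faults so far: 5)
  step 11: ref 2 -> HIT, frames=[3,4,2] (faults so far: 5)
  step 12: ref 4 -> HIT, frames=[3,4,2] (faults so far: 5)
  step 13: ref 2 -> HIT, frames=[3,4,2] (faults so far: 5)
  step 14: ref 2 -> HIT, frames=[3,4,2] (faults so far: 5)
  step 15: ref 2 -> HIT, frames=[3,4,2] (faults so far: 5)
  LRU total faults: 5
--- Optimal ---
  step 0: ref 3 -> FAULT, frames=[3,-,-] (faults so far: 1)
  step 1: ref 3 -> HIT, frames=[3,-,-] (faults so far: 1)
  step 2: ref 5 -> FAULT, frames=[3,5,-] (faults so far: 2)
  step 3: ref 3 -> HIT, frames=[3,5,-] (faults so far: 2)
  step 4: ref 1 -> FAULT, frames=[3,5,1] (faults so far: 3)
  step 5: ref 4 -> FAULT, evict 1, frames=[3,5,4] (faults so far: 4)
  step 6: ref 3 -> HIT, frames=[3,5,4] (faults so far: 4)
  step 7: ref 2 -> FAULT, evict 5, frames=[3,2,4] (faults so far: 5)
  step 8: ref 3 -> HIT, frames=[3,2,4] (faults so far: 5)
  step 9: ref 3 -> HIT, frames=[3,2,4] (faults so far: 5)
  step 10: ref 3 -> HIT, frames=[3,2,4] (faults so far: 5)
  step 11: ref 2 -> HIT, frames=[3,2,4] (faults so far: 5)
  step 12: ref 4 -> HIT, frames=[3,2,4] (faults so far: 5)
  step 13: ref 2 -> HIT, frames=[3,2,4] (faults so far: 5)
  step 14: ref 2 -> HIT, frames=[3,2,4] (faults so far: 5)
  step 15: ref 2 -> HIT, frames=[3,2,4] (faults so far: 5)
  Optimal total faults: 5

Answer: 6 5 5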